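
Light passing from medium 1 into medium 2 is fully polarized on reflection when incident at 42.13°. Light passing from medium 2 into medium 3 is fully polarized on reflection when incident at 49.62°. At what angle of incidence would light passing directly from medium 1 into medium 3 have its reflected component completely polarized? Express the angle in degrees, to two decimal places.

Each Brewster angle gives a ratio: n₂/n₁ = tan 42.13° = 0.9045, n₃/n₂ = tan 49.62° = 1.1758.
Multiplying, n₃/n₁ = 0.9045 × 1.1758 = 1.0636, and θ_B(1→3) = arctan 1.0636 = 46.76°.

θ_B ≈ 46.76°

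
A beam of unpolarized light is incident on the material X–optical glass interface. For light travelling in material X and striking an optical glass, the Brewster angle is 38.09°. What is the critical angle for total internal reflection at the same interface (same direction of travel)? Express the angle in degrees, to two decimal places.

θ_c ≈ 51.61°

n₂/n₁ = tan 38.09° = 0.7838; the critical angle satisfies sin θ_c = n₂/n₁.
θ_c = arcsin(0.7838) = 51.61°.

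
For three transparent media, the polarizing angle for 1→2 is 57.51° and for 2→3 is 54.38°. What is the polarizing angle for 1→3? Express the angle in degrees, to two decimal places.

n₂/n₁ = tan 57.51° = 1.5703 and n₃/n₂ = tan 54.38° = 1.3958.
n₃/n₁ = 2.1917. Then tan θ_B(1→3) = n₃/n₁, so θ_B(1→3) = arctan(2.1917) = 65.47°.

θ_B ≈ 65.47°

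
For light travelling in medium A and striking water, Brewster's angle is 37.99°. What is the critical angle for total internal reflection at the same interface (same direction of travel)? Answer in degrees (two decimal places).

θ_c ≈ 51.35°

From Brewster, n₂/n₁ = tan θ_B = tan 37.99° = 0.7810.
Then sin θ_c = n₂/n₁ = 0.7810, so θ_c = arcsin 0.7810 = 51.35°.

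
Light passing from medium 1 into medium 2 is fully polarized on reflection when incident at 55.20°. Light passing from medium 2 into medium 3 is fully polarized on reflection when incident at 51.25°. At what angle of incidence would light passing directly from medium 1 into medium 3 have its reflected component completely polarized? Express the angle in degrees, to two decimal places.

n₂/n₁ = tan 55.20° = 1.4388 and n₃/n₂ = tan 51.25° = 1.2460.
So n₃/n₁ = (n₂/n₁)(n₃/n₂) = 1.4388 × 1.2460 = 1.7927.
θ_B(1→3) = arctan(1.7927) = 60.85°.

θ_B ≈ 60.85°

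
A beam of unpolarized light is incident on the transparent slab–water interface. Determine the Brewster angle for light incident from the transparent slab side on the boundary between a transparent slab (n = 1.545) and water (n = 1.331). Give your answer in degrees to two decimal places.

The reflected p-component vanishes when tan θ_B = n₂/n₁.
Here n₂/n₁ = 1.331/1.545 = 0.8615, and Brewster's law gives tan θ_B = n₂/n₁. Taking the arctangent, θ_B = 40.74°.

θ_B ≈ 40.74°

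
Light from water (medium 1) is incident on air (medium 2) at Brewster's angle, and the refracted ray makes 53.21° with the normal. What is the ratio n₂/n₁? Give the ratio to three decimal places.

n₂/n₁ ≈ 0.748

θ_B + θ_t = 90°, so θ_B = 90° − 53.21° = 36.79°.
Then n₂/n₁ = tan θ_B = tan 36.79° = 0.748.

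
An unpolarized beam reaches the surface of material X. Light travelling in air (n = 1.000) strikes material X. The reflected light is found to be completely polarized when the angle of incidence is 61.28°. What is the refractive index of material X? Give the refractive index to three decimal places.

Brewster's law: tan θ_B = n₂/n₁ (light incident in air, refracted into material X).
n₂ = n₁ tan θ_B = 1.000 × tan 61.28° = 1.825.

n ≈ 1.825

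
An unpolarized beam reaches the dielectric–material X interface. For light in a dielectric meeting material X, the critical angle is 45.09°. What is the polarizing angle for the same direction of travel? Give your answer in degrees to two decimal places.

θ_B ≈ 35.31°

n₂/n₁ = sin θ_c = sin 45.09° = 0.7082.
tan θ_B equals the same ratio, so θ_B = arctan(0.7082) = 35.31°.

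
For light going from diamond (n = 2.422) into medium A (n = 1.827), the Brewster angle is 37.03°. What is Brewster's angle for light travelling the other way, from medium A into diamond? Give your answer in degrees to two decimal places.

θ_B' ≈ 52.97°

Reversing the direction swaps n₁ and n₂, so tan θ_B' = 1/tan θ_B and θ_B' = 90° − θ_B.
Hence θ_B' = 90° − 37.03° = 52.97°.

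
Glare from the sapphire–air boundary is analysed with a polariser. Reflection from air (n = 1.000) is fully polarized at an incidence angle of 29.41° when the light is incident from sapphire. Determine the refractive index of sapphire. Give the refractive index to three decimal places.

At Brewster's angle, tan θ_B = n₂/n₁ with n₁ on the incident side (sapphire) and n₂ on the transmitted side (air).
n₁ = n₂ / tan θ_B = 1.000 / tan 29.41° = 1.774.

n ≈ 1.774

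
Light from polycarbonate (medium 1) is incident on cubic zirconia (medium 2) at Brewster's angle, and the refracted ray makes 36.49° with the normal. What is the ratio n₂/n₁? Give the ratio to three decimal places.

n₂/n₁ ≈ 1.352

θ_B + θ_t = 90°, so θ_B = 90° − 36.49° = 53.51°.
tan θ_B = n₂/n₁, so n₂/n₁ = tan 53.51° = 1.352.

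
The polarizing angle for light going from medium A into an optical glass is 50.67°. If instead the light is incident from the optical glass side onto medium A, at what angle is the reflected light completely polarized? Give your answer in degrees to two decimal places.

θ_B' ≈ 39.33°

tan θ_B' = n₁/n₂ = 1/tan θ_B, so θ_B' = 90° − θ_B.
θ_B' = 90° − 50.67° = 39.33°.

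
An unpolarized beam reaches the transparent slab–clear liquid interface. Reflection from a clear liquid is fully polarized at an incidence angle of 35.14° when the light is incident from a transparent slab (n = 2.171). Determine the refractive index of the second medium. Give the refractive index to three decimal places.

Full polarization of the reflected beam means tan θ_B = n₂/n₁, where n₁ is the incident medium (a transparent slab).
n₂ = n₁ tan θ_B = 2.171 × tan 35.14° = 1.528.

n ≈ 1.528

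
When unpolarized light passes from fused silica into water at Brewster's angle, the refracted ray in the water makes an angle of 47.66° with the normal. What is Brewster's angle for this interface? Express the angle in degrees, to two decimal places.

Brewster's condition makes the reflected and refracted beams perpendicular: θ_B + θ_t = 90°.
θ_B = 90° − 47.66° = 42.34°.

θ_B ≈ 42.34°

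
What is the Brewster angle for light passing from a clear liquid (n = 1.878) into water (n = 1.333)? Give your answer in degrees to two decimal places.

θ_B ≈ 35.37°

tan θ_B = n₂/n₁ = 1.333/1.878 = 0.7098.
θ_B = arctan(0.7098) = 35.37°.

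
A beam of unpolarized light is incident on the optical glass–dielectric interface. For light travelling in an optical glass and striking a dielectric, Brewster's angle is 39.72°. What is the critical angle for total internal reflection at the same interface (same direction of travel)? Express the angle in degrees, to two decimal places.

θ_c ≈ 56.18°

n₂/n₁ = tan 39.72° = 0.8308; the critical angle satisfies sin θ_c = n₂/n₁.
θ_c = arcsin(0.8308) = 56.18°.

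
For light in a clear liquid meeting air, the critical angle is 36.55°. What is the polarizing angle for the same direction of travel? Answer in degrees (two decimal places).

sin θ_c = n₂/n₁, so n₂/n₁ = sin 36.55° = 0.5955.
Brewster: tan θ_B = n₂/n₁ = 0.5955.
θ_B = arctan(0.5955) = 30.77°.

θ_B ≈ 30.77°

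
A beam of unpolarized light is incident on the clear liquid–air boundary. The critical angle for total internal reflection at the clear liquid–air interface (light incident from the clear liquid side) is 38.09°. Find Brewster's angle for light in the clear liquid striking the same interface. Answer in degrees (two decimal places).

θ_B ≈ 31.67°

At the critical angle sin θ_c = n₂/n₁, giving n₂/n₁ = sin 38.09° = 0.6169.
Then tan θ_B = n₂/n₁ = 0.6169, so θ_B = arctan 0.6169 = 31.67°.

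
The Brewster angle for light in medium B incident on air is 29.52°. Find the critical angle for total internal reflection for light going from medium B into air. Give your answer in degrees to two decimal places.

θ_c ≈ 34.49°

From Brewster, n₂/n₁ = tan θ_B = tan 29.52° = 0.5662.
Then sin θ_c = n₂/n₁ = 0.5662, so θ_c = arcsin 0.5662 = 34.49°.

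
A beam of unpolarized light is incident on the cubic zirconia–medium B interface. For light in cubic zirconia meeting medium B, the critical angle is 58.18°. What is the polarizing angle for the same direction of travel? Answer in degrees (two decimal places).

n₂/n₁ = sin θ_c = sin 58.18° = 0.8497.
tan θ_B equals the same ratio, so θ_B = arctan(0.8497) = 40.35°.

θ_B ≈ 40.35°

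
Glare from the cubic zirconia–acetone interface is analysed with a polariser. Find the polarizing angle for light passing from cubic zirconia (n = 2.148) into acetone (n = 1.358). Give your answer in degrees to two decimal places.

At Brewster's angle the reflected and refracted rays are perpendicular, which with Snell's law gives tan θ_B = n₂/n₁.
tan θ_B = n₂/n₁ = 1.358/2.148 = 0.6322.
θ_B = arctan(0.6322) = 32.30°.

θ_B ≈ 32.30°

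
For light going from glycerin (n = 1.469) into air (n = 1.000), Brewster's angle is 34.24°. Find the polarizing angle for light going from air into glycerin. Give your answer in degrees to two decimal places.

Reversing the direction swaps n₁ and n₂, so tan θ_B' = 1/tan θ_B and θ_B' = 90° − θ_B.
Hence θ_B' = 90° − 34.24° = 55.76°.

θ_B' ≈ 55.76°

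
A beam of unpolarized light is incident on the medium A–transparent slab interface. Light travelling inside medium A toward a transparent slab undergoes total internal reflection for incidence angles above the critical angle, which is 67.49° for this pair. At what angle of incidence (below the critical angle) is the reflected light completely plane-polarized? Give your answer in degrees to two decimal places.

n₂/n₁ = sin θ_c = sin 67.49° = 0.9238.
tan θ_B equals the same ratio, so θ_B = arctan(0.9238) = 42.73°.

θ_B ≈ 42.73°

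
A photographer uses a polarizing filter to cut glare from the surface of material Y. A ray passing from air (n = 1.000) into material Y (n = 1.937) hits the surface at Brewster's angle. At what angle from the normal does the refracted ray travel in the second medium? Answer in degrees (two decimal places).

θ_t ≈ 27.31°

tan θ_B = n₂/n₁ = 1.937/1.000 = 1.9370, so θ_B = 62.69°.
The refracted ray is perpendicular to the reflected ray, so θ_t = 90° − θ_B = 27.31°.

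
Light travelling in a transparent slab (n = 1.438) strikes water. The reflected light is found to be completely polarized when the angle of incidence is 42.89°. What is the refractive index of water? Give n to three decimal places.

Full polarization of the reflected beam means tan θ_B = n₂/n₁, where n₁ is the incident medium (a transparent slab).
n₂ = n₁ tan θ_B = 1.438 × tan 42.89° = 1.336.

n ≈ 1.336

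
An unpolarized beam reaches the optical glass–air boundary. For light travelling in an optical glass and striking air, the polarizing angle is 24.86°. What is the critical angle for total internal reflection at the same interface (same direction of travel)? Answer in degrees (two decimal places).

tan θ_B = n₂/n₁ = tan 24.86° = 0.4633.
Total internal reflection: sin θ_c = n₂/n₁ = 0.4633.
θ_c = arcsin(0.4633) = 27.60°.

θ_c ≈ 27.60°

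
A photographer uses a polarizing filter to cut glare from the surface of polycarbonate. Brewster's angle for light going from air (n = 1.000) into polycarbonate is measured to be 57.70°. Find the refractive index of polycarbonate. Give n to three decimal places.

n ≈ 1.582

Brewster's law: tan θ_B = n₂/n₁ (light incident in air, refracted into polycarbonate).
n₂ = n₁ tan θ_B = 1.000 × tan 57.70° = 1.582.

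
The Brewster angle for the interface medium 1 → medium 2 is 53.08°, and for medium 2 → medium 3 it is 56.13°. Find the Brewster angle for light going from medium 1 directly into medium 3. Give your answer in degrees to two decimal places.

θ_B ≈ 63.24°

Each Brewster angle gives a ratio: n₂/n₁ = tan 53.08° = 1.3309, n₃/n₂ = tan 56.13° = 1.4898.
n₃/n₁ = 1.9828. Then tan θ_B(1→3) = n₃/n₁, so θ_B(1→3) = arctan(1.9828) = 63.24°.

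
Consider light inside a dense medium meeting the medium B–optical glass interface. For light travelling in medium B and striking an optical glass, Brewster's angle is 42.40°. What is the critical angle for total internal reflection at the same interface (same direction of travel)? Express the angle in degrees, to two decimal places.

θ_c ≈ 65.94°

tan θ_B = n₂/n₁ = tan 42.40° = 0.9131.
Total internal reflection: sin θ_c = n₂/n₁ = 0.9131.
θ_c = arcsin(0.9131) = 65.94°.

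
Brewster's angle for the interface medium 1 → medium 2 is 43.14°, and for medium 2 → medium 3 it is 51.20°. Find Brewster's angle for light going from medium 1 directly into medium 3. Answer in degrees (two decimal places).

Each Brewster angle gives a ratio: n₂/n₁ = tan 43.14° = 0.9371, n₃/n₂ = tan 51.20° = 1.2437.
So n₃/n₁ = (n₂/n₁)(n₃/n₂) = 0.9371 × 1.2437 = 1.1655.
θ_B(1→3) = arctan(1.1655) = 49.37°.

θ_B ≈ 49.37°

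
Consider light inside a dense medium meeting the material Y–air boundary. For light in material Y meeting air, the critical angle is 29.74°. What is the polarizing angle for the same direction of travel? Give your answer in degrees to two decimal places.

At the critical angle sin θ_c = n₂/n₁, giving n₂/n₁ = sin 29.74° = 0.4961.
Then tan θ_B = n₂/n₁ = 0.4961, so θ_B = arctan 0.4961 = 26.38°.

θ_B ≈ 26.38°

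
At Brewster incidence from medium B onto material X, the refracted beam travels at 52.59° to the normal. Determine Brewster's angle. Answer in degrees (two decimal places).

θ_B ≈ 37.41°

At Brewster's angle the reflected and refracted rays are perpendicular, so θ_B + θ_t = 90°.
θ_B = 90° − 52.59° = 37.41°.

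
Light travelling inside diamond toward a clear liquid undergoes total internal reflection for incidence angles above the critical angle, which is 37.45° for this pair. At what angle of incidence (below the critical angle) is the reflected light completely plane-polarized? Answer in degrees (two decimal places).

θ_B ≈ 31.30°

sin θ_c = n₂/n₁, so n₂/n₁ = sin 37.45° = 0.6081.
Brewster: tan θ_B = n₂/n₁ = 0.6081.
θ_B = arctan(0.6081) = 31.30°.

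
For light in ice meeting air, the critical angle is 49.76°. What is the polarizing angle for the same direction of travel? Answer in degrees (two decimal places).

sin θ_c = n₂/n₁, so n₂/n₁ = sin 49.76° = 0.7633.
Brewster: tan θ_B = n₂/n₁ = 0.7633.
θ_B = arctan(0.7633) = 37.36°.

θ_B ≈ 37.36°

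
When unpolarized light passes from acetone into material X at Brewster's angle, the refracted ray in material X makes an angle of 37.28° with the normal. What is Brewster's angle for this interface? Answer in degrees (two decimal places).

Brewster's condition makes the reflected and refracted beams perpendicular: θ_B + θ_t = 90°.
So θ_B = 90° − θ_t = 90° − 37.28° = 52.72°.

θ_B ≈ 52.72°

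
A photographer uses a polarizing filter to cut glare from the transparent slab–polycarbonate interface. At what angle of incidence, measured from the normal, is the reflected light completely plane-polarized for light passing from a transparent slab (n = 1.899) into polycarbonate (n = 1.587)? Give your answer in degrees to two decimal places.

tan θ_B = n₂/n₁ = 1.587/1.899 = 0.8357.
So θ_B = arctan 0.8357 = 39.89°.

θ_B ≈ 39.89°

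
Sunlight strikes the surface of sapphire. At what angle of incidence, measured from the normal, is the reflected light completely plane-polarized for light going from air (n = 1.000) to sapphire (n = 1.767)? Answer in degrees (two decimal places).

θ_B ≈ 60.49°

tan θ_B = n₂/n₁ = 1.767/1.000 = 1.7670.
So θ_B = arctan 1.7670 = 60.49°.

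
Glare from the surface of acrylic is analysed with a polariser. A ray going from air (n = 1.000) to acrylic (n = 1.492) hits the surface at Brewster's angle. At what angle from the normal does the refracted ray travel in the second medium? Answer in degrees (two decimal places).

tan θ_B = n₂/n₁ = 1.492/1.000 = 1.4920, so θ_B = 56.17°.
Since θ_B + θ_t = 90° at Brewster incidence, θ_t = 90° − 56.17° = 33.83°.

θ_t ≈ 33.83°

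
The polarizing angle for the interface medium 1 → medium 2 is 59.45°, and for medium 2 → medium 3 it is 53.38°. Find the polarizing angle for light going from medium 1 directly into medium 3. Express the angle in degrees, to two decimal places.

θ_B ≈ 66.32°

Each Brewster angle gives a ratio: n₂/n₁ = tan 59.45° = 1.6943, n₃/n₂ = tan 53.38° = 1.3455.
Multiplying, n₃/n₁ = 1.6943 × 1.3455 = 2.2797, and θ_B(1→3) = arctan 2.2797 = 66.32°.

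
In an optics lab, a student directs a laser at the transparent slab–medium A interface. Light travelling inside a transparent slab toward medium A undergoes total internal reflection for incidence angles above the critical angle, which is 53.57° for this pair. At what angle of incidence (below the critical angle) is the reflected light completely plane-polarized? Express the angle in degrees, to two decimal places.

θ_B ≈ 38.82°

n₂/n₁ = sin θ_c = sin 53.57° = 0.8046.
tan θ_B equals the same ratio, so θ_B = arctan(0.8046) = 38.82°.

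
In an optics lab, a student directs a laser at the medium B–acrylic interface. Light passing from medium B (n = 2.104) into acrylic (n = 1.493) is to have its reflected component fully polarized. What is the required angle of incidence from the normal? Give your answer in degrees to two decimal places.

Here n₂/n₁ = 1.493/2.104 = 0.7096, and Brewster's law gives tan θ_B = n₂/n₁. Taking the arctangent, θ_B = 35.36°.

θ_B ≈ 35.36°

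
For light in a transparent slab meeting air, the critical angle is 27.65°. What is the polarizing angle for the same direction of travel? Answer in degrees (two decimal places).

θ_B ≈ 24.89°

n₂/n₁ = sin θ_c = sin 27.65° = 0.4641.
tan θ_B equals the same ratio, so θ_B = arctan(0.4641) = 24.89°.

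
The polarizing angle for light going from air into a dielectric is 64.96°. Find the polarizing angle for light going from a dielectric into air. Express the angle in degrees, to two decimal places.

θ_B' ≈ 25.04°

tan θ_B' = n₁/n₂ = 1/tan θ_B, so θ_B' = 90° − θ_B.
θ_B' = 90° − 64.96° = 25.04°.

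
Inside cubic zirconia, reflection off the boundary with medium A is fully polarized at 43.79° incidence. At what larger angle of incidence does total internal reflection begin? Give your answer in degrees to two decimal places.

tan θ_B = n₂/n₁ = tan 43.79° = 0.9586.
Total internal reflection: sin θ_c = n₂/n₁ = 0.9586.
θ_c = arcsin(0.9586) = 73.46°.

θ_c ≈ 73.46°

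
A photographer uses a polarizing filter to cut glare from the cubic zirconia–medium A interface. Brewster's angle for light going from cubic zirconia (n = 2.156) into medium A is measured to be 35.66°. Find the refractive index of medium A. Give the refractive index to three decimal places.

Full polarization of the reflected beam means tan θ_B = n₂/n₁, where n₁ is the incident medium (cubic zirconia).
n₂ = n₁ tan θ_B = 2.156 × tan 35.66° = 1.547.

n ≈ 1.547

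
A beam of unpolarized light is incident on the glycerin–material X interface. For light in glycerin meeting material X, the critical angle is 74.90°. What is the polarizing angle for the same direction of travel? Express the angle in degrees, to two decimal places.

θ_B ≈ 43.99°

n₂/n₁ = sin θ_c = sin 74.90° = 0.9655.
tan θ_B equals the same ratio, so θ_B = arctan(0.9655) = 43.99°.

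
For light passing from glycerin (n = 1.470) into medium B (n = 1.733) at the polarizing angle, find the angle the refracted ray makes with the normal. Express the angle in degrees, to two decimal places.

θ_t ≈ 40.31°

tan θ_B = n₂/n₁ = 1.733/1.470 = 1.1789, so θ_B = 49.69°.
The refracted ray is perpendicular to the reflected ray, so θ_t = 90° − θ_B = 40.31°.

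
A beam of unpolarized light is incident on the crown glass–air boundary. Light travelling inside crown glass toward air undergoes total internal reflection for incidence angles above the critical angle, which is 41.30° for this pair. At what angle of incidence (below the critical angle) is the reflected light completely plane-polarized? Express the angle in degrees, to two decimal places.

sin θ_c = n₂/n₁, so n₂/n₁ = sin 41.30° = 0.6600.
Brewster: tan θ_B = n₂/n₁ = 0.6600.
θ_B = arctan(0.6600) = 33.42°.

θ_B ≈ 33.42°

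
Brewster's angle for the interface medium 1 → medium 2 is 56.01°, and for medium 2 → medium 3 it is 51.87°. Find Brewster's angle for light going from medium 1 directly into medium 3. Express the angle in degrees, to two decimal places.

θ_B ≈ 62.11°

n₂/n₁ = tan 56.01° = 1.4831 and n₃/n₂ = tan 51.87° = 1.2740.
n₃/n₁ = 1.8895. Then tan θ_B(1→3) = n₃/n₁, so θ_B(1→3) = arctan(1.8895) = 62.11°.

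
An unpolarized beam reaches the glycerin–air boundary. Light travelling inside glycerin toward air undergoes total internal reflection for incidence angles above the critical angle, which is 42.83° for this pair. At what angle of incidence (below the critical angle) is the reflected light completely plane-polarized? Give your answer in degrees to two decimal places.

θ_B ≈ 34.21°

sin θ_c = n₂/n₁, so n₂/n₁ = sin 42.83° = 0.6798.
Brewster: tan θ_B = n₂/n₁ = 0.6798.
θ_B = arctan(0.6798) = 34.21°.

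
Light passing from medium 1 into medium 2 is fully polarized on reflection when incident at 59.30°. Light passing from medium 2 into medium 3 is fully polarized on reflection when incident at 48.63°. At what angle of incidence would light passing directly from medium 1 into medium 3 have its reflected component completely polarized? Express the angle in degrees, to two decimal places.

θ_B ≈ 62.39°

n₂/n₁ = tan 59.30° = 1.6842 and n₃/n₂ = tan 48.63° = 1.1355.
So n₃/n₁ = (n₂/n₁)(n₃/n₂) = 1.6842 × 1.1355 = 1.9124.
θ_B(1→3) = arctan(1.9124) = 62.39°.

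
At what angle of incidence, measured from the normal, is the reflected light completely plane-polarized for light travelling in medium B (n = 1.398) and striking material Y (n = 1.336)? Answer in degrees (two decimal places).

θ_B ≈ 43.70°

tan θ_B = n₂/n₁ = 1.336/1.398 = 0.9557.
θ_B = arctan(0.9557) = 43.70°.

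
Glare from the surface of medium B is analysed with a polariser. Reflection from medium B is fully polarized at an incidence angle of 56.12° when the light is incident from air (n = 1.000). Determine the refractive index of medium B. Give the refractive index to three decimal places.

Brewster's law: tan θ_B = n₂/n₁ (light incident in air, refracted into medium B).
n₂ = n₁ tan θ_B = 1.000 × tan 56.12° = 1.489.

n ≈ 1.489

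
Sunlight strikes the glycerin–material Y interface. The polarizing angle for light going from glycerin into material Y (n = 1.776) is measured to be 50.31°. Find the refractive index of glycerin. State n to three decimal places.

n ≈ 1.474

At the polarizing angle, tan θ_B = n₂/n₁ with n₁ on the incident side (glycerin) and n₂ on the transmitted side (material Y).
n₁ = n₂ / tan θ_B = 1.776 / tan 50.31° = 1.474.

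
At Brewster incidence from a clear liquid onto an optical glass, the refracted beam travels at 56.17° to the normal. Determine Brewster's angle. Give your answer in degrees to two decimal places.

θ_B ≈ 33.83°

Brewster's condition makes the reflected and refracted beams perpendicular: θ_B + θ_t = 90°.
θ_B = 90° − 56.17° = 33.83°.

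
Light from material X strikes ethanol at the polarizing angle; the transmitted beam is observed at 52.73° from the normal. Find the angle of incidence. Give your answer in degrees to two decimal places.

θ_B ≈ 37.27°

At Brewster's angle the reflected and refracted rays are perpendicular, so θ_B + θ_t = 90°.
θ_B = 90° − 52.73° = 37.27°.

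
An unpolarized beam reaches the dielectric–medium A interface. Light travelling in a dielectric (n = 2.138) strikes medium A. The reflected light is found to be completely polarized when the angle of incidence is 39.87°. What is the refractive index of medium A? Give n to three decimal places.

n ≈ 1.786

Brewster's law: tan θ_B = n₂/n₁ (light incident in a dielectric, refracted into medium A).
n₂ = n₁ tan θ_B = 2.138 × tan 39.87° = 1.786.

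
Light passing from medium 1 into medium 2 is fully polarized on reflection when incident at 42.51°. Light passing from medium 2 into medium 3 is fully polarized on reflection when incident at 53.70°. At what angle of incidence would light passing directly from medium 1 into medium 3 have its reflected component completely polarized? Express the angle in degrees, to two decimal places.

n₂/n₁ = tan 42.51° = 0.9167 and n₃/n₂ = tan 53.70° = 1.3613.
n₃/n₁ = 1.2479. Then tan θ_B(1→3) = n₃/n₁, so θ_B(1→3) = arctan(1.2479) = 51.29°.

θ_B ≈ 51.29°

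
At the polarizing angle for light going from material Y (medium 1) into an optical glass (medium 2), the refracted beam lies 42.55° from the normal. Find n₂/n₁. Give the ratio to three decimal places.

n₂/n₁ ≈ 1.089

θ_B + θ_t = 90°, so θ_B = 90° − 42.55° = 47.45°.
Then n₂/n₁ = tan θ_B = tan 47.45° = 1.089.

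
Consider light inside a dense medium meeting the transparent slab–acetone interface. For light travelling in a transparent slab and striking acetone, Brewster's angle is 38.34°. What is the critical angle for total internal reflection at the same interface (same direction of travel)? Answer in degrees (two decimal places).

n₂/n₁ = tan 38.34° = 0.7909; the critical angle satisfies sin θ_c = n₂/n₁.
θ_c = arcsin(0.7909) = 52.27°.

θ_c ≈ 52.27°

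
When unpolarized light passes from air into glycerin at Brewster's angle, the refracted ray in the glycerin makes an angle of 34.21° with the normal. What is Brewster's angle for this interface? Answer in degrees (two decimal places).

θ_B ≈ 55.79°

Brewster's condition makes the reflected and refracted beams perpendicular: θ_B + θ_t = 90°.
θ_B = 90° − 34.21° = 55.79°.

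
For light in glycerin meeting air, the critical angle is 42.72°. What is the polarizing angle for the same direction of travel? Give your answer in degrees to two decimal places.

θ_B ≈ 34.15°

sin θ_c = n₂/n₁, so n₂/n₁ = sin 42.72° = 0.6784.
Brewster: tan θ_B = n₂/n₁ = 0.6784.
θ_B = arctan(0.6784) = 34.15°.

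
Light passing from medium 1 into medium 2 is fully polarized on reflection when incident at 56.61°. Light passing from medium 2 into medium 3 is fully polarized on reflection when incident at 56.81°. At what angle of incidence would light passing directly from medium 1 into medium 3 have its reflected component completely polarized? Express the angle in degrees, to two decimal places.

θ_B ≈ 66.68°

n₂/n₁ = tan 56.61° = 1.5172 and n₃/n₂ = tan 56.81° = 1.5287.
Multiplying, n₃/n₁ = 1.5172 × 1.5287 = 2.3193, and θ_B(1→3) = arctan 2.3193 = 66.68°.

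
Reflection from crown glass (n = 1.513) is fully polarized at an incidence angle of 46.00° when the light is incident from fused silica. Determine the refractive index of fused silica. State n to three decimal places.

n ≈ 1.461

At Brewster's angle, tan θ_B = n₂/n₁ with n₁ on the incident side (fused silica) and n₂ on the transmitted side (crown glass).
n₁ = n₂ / tan θ_B = 1.513 / tan 46.00° = 1.461.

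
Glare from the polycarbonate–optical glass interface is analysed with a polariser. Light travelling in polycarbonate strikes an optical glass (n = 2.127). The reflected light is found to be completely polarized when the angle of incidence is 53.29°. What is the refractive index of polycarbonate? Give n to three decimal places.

n ≈ 1.586

Full polarization of the reflected beam means tan θ_B = n₂/n₁, where n₁ is the incident medium (polycarbonate).
n₁ = n₂ / tan θ_B = 2.127 / tan 53.29° = 1.586.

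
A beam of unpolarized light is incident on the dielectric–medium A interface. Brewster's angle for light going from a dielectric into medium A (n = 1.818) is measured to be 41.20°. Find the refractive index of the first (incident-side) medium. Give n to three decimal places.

Full polarization of the reflected beam means tan θ_B = n₂/n₁, where n₁ is the incident medium (a dielectric).
n₁ = n₂ / tan θ_B = 1.818 / tan 41.20° = 2.077.

n ≈ 2.077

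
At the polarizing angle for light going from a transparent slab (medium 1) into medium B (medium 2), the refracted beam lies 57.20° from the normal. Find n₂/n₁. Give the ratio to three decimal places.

n₂/n₁ ≈ 0.644

θ_B + θ_t = 90°, so θ_B = 90° − 57.20° = 32.80°.
tan θ_B = n₂/n₁, so n₂/n₁ = tan 32.80° = 0.644.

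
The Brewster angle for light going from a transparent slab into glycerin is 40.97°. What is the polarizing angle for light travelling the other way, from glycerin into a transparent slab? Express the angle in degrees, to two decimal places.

tan θ_B' = n₁/n₂ = 1/tan θ_B, so θ_B' = 90° − θ_B.
θ_B' = 90° − 40.97° = 49.03°.

θ_B' ≈ 49.03°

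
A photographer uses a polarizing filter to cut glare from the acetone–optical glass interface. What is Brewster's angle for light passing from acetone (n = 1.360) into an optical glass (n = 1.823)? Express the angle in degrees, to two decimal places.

θ_B ≈ 53.28°

Here n₂/n₁ = 1.823/1.360 = 1.3404, and Brewster's law gives tan θ_B = n₂/n₁.
So θ_B = arctan 1.3404 = 53.28°.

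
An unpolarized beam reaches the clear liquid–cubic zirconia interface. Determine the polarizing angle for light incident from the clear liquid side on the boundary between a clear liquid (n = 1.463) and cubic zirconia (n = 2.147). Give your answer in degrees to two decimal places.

θ_B ≈ 55.73°

Brewster's condition: tan θ_B = n₂/n₁ = 2.147/1.463 = 1.4675.
θ_B = arctan(1.4675) = 55.73°.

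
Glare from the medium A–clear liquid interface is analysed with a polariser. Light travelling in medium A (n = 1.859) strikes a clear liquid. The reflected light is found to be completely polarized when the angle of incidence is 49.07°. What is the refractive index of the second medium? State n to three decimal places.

Brewster's law: tan θ_B = n₂/n₁ (light incident in medium A, refracted into a clear liquid).
n₂ = n₁ tan θ_B = 1.859 × tan 49.07° = 2.144.

n ≈ 2.144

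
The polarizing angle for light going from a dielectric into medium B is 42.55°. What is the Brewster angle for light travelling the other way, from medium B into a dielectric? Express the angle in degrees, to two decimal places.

θ_B' ≈ 47.45°

The two Brewster angles are complementary: θ_B' = 90° − θ_B = 90° − 42.55° = 47.45°.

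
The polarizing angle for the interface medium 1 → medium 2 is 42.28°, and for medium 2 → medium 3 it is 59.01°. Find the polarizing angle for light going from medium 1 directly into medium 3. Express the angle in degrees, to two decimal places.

Each Brewster angle gives a ratio: n₂/n₁ = tan 42.28° = 0.9093, n₃/n₂ = tan 59.01° = 1.6649.
Multiplying, n₃/n₁ = 0.9093 × 1.6649 = 1.5139, and θ_B(1→3) = arctan 1.5139 = 56.55°.

θ_B ≈ 56.55°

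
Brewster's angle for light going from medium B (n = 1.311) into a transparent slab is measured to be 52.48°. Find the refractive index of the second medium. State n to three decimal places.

n ≈ 1.707

Full polarization of the reflected beam means tan θ_B = n₂/n₁, where n₁ is the incident medium (medium B).
n₂ = n₁ tan θ_B = 1.311 × tan 52.48° = 1.707.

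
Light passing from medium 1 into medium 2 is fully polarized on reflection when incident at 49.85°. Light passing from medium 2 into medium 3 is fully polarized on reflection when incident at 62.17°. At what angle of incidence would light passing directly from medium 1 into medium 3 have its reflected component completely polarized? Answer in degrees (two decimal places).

Each Brewster angle gives a ratio: n₂/n₁ = tan 49.85° = 1.1854, n₃/n₂ = tan 62.17° = 1.8943.
n₃/n₁ = 2.2455. Then tan θ_B(1→3) = n₃/n₁, so θ_B(1→3) = arctan(2.2455) = 66.00°.

θ_B ≈ 66.00°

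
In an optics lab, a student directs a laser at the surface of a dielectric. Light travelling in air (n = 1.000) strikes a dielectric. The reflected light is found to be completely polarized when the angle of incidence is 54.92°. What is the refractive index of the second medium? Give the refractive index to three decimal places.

Full polarization of the reflected beam means tan θ_B = n₂/n₁, where n₁ is the incident medium (air).
n₂ = n₁ tan θ_B = 1.000 × tan 54.92° = 1.424.

n ≈ 1.424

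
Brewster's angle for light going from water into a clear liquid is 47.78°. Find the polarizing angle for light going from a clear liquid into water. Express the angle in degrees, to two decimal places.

Reversing the direction swaps n₁ and n₂, so tan θ_B' = 1/tan θ_B and θ_B' = 90° − θ_B.
Hence θ_B' = 90° − 47.78° = 42.22°.

θ_B' ≈ 42.22°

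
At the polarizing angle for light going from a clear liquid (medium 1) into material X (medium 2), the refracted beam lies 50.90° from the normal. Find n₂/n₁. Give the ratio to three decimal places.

θ_B + θ_t = 90°, so θ_B = 90° − 50.90° = 39.10°.
tan θ_B = n₂/n₁, so n₂/n₁ = tan 39.10° = 0.813.

n₂/n₁ ≈ 0.813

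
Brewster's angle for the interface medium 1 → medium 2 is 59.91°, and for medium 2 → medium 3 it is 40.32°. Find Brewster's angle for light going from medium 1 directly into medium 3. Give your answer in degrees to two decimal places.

θ_B ≈ 55.68°

Each Brewster angle gives a ratio: n₂/n₁ = tan 59.91° = 1.7258, n₃/n₂ = tan 40.32° = 0.8487.
So n₃/n₁ = (n₂/n₁)(n₃/n₂) = 1.7258 × 0.8487 = 1.4646.
θ_B(1→3) = arctan(1.4646) = 55.68°.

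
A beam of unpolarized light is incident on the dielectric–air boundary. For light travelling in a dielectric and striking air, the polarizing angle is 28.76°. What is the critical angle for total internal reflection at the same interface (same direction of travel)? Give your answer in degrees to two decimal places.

θ_c ≈ 33.29°

n₂/n₁ = tan 28.76° = 0.5488; the critical angle satisfies sin θ_c = n₂/n₁.
θ_c = arcsin(0.5488) = 33.29°.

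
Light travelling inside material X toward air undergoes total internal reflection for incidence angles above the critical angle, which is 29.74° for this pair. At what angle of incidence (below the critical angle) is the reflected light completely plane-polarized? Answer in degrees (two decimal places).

θ_B ≈ 26.38°

At the critical angle sin θ_c = n₂/n₁, giving n₂/n₁ = sin 29.74° = 0.4961.
Then tan θ_B = n₂/n₁ = 0.4961, so θ_B = arctan 0.4961 = 26.38°.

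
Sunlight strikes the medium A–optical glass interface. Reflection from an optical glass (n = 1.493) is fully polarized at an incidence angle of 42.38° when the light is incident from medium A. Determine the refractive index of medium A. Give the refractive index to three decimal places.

n ≈ 1.636

Full polarization of the reflected beam means tan θ_B = n₂/n₁, where n₁ is the incident medium (medium A).
n₁ = n₂ / tan θ_B = 1.493 / tan 42.38° = 1.636.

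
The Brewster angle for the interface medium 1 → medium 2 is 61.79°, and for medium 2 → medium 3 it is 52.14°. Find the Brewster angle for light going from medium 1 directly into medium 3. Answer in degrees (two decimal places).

n₂/n₁ = tan 61.79° = 1.8642 and n₃/n₂ = tan 52.14° = 1.2864.
n₃/n₁ = 2.3981. Then tan θ_B(1→3) = n₃/n₁, so θ_B(1→3) = arctan(2.3981) = 67.36°.

θ_B ≈ 67.36°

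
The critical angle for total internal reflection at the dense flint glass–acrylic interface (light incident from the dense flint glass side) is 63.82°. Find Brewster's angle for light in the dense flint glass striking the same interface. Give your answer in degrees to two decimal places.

θ_B ≈ 41.91°

At the critical angle sin θ_c = n₂/n₁, giving n₂/n₁ = sin 63.82° = 0.8974.
Then tan θ_B = n₂/n₁ = 0.8974, so θ_B = arctan 0.8974 = 41.91°.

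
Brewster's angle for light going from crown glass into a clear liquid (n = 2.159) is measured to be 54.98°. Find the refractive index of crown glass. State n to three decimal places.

At Brewster's angle, tan θ_B = n₂/n₁ with n₁ on the incident side (crown glass) and n₂ on the transmitted side (a clear liquid).
n₁ = n₂ / tan θ_B = 2.159 / tan 54.98° = 1.513.

n ≈ 1.513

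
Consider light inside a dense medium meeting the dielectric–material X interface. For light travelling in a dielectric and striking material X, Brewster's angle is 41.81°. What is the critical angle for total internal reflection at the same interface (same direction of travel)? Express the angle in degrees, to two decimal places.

θ_c ≈ 63.43°

n₂/n₁ = tan 41.81° = 0.8944; the critical angle satisfies sin θ_c = n₂/n₁.
θ_c = arcsin(0.8944) = 63.43°.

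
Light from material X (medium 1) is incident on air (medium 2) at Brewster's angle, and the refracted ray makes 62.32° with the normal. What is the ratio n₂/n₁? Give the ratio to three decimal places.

n₂/n₁ ≈ 0.525

At Brewster incidence θ_B = 90° − θ_t = 90° − 62.32° = 27.68°.
tan θ_B = n₂/n₁, so n₂/n₁ = tan 27.68° = 0.525.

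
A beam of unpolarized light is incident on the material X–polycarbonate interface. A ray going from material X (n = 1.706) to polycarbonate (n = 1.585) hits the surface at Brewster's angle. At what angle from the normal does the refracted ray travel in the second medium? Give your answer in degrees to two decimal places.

θ_t ≈ 47.11°

tan θ_B = n₂/n₁ = 1.585/1.706 = 0.9291, so θ_B = 42.89°.
The refracted ray is perpendicular to the reflected ray, so θ_t = 90° − θ_B = 47.11°.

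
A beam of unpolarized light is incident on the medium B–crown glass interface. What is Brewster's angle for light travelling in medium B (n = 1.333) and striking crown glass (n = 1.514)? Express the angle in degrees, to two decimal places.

θ_B ≈ 48.64°

Here n₂/n₁ = 1.514/1.333 = 1.1358, and Brewster's law gives tan θ_B = n₂/n₁. Taking the arctangent, θ_B = 48.64°.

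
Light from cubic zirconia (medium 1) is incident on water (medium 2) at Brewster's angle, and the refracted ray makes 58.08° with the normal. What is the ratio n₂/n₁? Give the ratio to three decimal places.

n₂/n₁ ≈ 0.623

At Brewster incidence θ_B = 90° − θ_t = 90° − 58.08° = 31.92°.
Then n₂/n₁ = tan θ_B = tan 31.92° = 0.623.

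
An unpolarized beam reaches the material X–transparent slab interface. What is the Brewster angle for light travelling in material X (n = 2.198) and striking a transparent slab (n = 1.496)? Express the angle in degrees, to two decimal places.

Here n₂/n₁ = 1.496/2.198 = 0.6806, and Brewster's law gives tan θ_B = n₂/n₁. Taking the arctangent, θ_B = 34.24°.

θ_B ≈ 34.24°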